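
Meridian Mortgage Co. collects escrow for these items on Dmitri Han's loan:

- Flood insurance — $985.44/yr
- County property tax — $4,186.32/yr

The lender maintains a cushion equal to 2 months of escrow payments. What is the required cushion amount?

Flood insurance: $985.44 annually
County property tax: $4,186.32 annually
Yearly total = $985.44 + $4,186.32 = $5,171.76
Base monthly escrow = $5,171.76 / 12 = $430.98
Required cushion = 2 × $430.98 = $861.96

$861.96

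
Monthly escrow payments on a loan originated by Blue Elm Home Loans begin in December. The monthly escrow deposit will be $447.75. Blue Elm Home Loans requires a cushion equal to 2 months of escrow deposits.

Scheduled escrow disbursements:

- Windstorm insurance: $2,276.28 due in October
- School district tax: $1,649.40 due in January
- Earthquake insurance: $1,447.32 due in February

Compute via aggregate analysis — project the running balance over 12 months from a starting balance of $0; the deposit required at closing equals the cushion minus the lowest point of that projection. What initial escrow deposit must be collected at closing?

Cushion = 2 × $447.75 = $895.50
Trial balance (start $0, +$447.75 each month, − disbursements):
  Dec: +$447.75 → $447.75
  Jan: +$447.75 − $1,649.40 → -$753.90
  Feb: +$447.75 − $1,447.32 → -$1,753.47
  Mar: +$447.75 → -$1,305.72
  Apr: +$447.75 → -$857.97
  May: +$447.75 → -$410.22
  Jun: +$447.75 → $37.53
  Jul: +$447.75 → $485.28
  Aug: +$447.75 → $933.03
  Sep: +$447.75 → $1,380.78
  Oct: +$447.75 − $2,276.28 → -$447.75
  Nov: +$447.75 → $0.00
Lowest trial balance = -$1,753.47 (Feb)
Initial deposit = cushion − low point = $895.50 − (-$1,753.47) = $2,648.97

$2,648.97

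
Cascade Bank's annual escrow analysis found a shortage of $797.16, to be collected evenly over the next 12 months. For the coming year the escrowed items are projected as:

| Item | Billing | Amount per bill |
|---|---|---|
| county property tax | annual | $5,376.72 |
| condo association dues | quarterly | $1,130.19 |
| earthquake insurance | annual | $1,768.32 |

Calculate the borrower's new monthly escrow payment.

$1,038.58

County property tax: $5,376.72
Condo association dues: $1,130.19 × 4 = $4,520.76
Earthquake insurance: $1,768.32
Combined annual = $5,376.72 + $4,520.76 + $1,768.32 = $11,665.80
Monthly escrow = $11,665.80 / 12 = $972.15
Shortage spread = $797.16 ÷ 12 = $66.43/mo
Adjusted monthly = $972.15 + $66.43 = $1,038.58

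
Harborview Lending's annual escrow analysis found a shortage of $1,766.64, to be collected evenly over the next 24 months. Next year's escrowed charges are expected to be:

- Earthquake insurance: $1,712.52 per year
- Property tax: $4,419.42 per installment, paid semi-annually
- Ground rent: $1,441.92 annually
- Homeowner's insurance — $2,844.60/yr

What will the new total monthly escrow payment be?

Earthquake insurance — $1,712.52 annually
Property tax — $4,419.42 × 2 = $8,838.84 annually
Ground rent — $1,441.92 annually
Homeowner's insurance — $2,844.60 annually
Combined annual = $14,837.88
Base monthly escrow = $14,837.88 ÷ 12 = $1,236.49
Shortage spread = $1,766.64 / 24 = $73.61/mo
Adjusted monthly = $1,236.49 + $73.61 = $1,310.10

$1,310.10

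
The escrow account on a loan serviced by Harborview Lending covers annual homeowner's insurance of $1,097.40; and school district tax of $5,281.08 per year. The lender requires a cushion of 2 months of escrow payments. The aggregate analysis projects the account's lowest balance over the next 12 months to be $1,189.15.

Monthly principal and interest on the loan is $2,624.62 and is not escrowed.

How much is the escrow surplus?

$126.07

Homeowner's insurance = $1,097.40/yr
School district tax = $5,281.08/yr
Total per year = $1,097.40 + $5,281.08 = $6,378.48
Monthly escrow = $6,378.48 ÷ 12 = $531.54
Required cushion = 2 × $531.54 = $1,063.08
Surplus = $1,189.15 − $1,063.08 = $126.07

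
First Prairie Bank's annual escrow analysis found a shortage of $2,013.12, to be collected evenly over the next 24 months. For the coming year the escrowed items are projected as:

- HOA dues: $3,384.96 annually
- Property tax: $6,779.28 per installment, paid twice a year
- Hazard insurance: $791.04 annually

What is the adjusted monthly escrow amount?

$1,561.76

HOA dues: $3,384.96
Property tax: $6,779.28 × 2 = $13,558.56
Hazard insurance: $791.04
Annual escrow total = $17,734.56
Monthly = $17,734.56 ÷ 12 = $1,477.88
Shortage spread = $2,013.12 / 24 = $83.88/mo
Adjusted monthly = $1,477.88 + $83.88 = $1,561.76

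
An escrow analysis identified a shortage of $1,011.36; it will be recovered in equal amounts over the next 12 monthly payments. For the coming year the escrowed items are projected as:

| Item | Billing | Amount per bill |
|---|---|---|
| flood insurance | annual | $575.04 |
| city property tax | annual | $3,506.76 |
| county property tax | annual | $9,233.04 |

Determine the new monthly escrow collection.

$1,193.85

Flood insurance = $575.04 annually
City property tax = $3,506.76 annually
County property tax = $9,233.04 annually
Total per year = $575.04 + $3,506.76 + $9,233.04 = $13,314.84
Monthly escrow = $13,314.84 / 12 = $1,109.57
Shortage spread = $1,011.36 ÷ 12 = $84.28/mo
Adjusted monthly = $1,109.57 + $84.28 = $1,193.85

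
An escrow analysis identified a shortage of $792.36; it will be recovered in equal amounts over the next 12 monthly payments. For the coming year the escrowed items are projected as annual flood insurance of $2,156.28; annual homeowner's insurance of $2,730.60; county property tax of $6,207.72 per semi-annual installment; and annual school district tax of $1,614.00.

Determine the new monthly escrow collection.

$1,642.39

Flood insurance: $2,156.28/yr
Homeowner's insurance: $2,730.60/yr
County property tax: $6,207.72 × 2 = $12,415.44/yr
School district tax: $1,614.00/yr
Total annual escrow = $2,156.28 + $2,730.60 + $12,415.44 + $1,614.00 = $18,916.32
Monthly = $18,916.32 / 12 = $1,576.36
Shortage per month = $792.36 ÷ 12 = $66.03
New monthly escrow = $1,576.36 + $66.03 = $1,642.39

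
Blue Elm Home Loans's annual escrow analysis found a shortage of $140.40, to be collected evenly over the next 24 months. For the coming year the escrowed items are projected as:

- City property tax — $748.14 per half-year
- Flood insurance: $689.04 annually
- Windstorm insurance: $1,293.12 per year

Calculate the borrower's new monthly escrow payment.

$295.72

City property tax — $748.14 × 2 = $1,496.28/yr
Flood insurance — $689.04/yr
Windstorm insurance — $1,293.12/yr
Total annual escrow = $3,478.44
Monthly = $3,478.44 ÷ 12 = $289.87
Monthly shortage recovery: $140.40 ÷ 24 = $5.85
New monthly escrow = $289.87 + $5.85 = $295.72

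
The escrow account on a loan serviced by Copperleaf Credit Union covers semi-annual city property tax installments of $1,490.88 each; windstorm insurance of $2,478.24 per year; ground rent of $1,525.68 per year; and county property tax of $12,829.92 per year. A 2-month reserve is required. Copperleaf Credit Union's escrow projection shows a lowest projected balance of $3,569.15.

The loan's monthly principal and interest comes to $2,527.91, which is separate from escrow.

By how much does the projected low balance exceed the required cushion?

City property tax — $1,490.88 × 2 = $2,981.76
Windstorm insurance — $2,478.24
Ground rent — $1,525.68
County property tax — $12,829.92
Annual escrow total = $2,981.76 + $2,478.24 + $1,525.68 + $12,829.92 = $19,815.60
Per month = $19,815.60 / 12 = $1,651.30
Required reserve = 2 × $1,651.30 = $3,302.60
Excess over cushion: $3,569.15 − $3,302.60 = $266.55

$266.55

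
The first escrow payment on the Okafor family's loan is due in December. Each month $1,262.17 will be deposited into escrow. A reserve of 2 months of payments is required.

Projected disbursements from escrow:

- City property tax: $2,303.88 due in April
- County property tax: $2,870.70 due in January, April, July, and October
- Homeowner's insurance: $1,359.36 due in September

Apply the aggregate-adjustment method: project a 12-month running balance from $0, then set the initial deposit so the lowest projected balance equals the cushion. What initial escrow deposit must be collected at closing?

Cushion = 2 × $1,262.17 = $2,524.34
Trial balance (start $0, +$1,262.17 each month, − disbursements):
  Dec: +$1,262.17 → $1,262.17
  Jan: +$1,262.17 − $2,870.70 → -$346.36
  Feb: +$1,262.17 → $915.81
  Mar: +$1,262.17 → $2,177.98
  Apr: +$1,262.17 − $5,174.58 → -$1,734.43
  May: +$1,262.17 → -$472.26
  Jun: +$1,262.17 → $789.91
  Jul: +$1,262.17 − $2,870.70 → -$818.62
  Aug: +$1,262.17 → $443.55
  Sep: +$1,262.17 − $1,359.36 → $346.36
  Oct: +$1,262.17 − $2,870.70 → -$1,262.17
  Nov: +$1,262.17 → $0.00
Lowest trial balance = -$1,734.43 (Apr)
Initial deposit = cushion − low point = $2,524.34 − (-$1,734.43) = $4,258.77

$4,258.77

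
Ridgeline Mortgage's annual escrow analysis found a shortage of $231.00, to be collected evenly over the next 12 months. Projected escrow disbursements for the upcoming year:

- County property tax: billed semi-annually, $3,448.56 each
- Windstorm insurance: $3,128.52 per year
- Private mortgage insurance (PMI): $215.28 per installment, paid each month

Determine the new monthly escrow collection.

County property tax: $3,448.56 × 2 = $6,897.12
Windstorm insurance: $3,128.52
Private mortgage insurance (PMI): $215.28 × 12 = $2,583.36
Annual escrow total = $12,609.00
Monthly escrow = $12,609.00 / 12 = $1,050.75
Shortage per month = $231.00 ÷ 12 = $19.25
Adjusted monthly = $1,050.75 + $19.25 = $1,070.00

$1,070.00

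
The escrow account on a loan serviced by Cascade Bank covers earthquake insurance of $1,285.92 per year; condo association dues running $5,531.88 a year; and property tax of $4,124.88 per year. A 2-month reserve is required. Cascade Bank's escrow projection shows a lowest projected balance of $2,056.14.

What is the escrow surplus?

Earthquake insurance = $1,285.92 annually
Condo association dues = $5,531.88 annually
Property tax = $4,124.88 annually
Total per year = $10,942.68
Monthly = $10,942.68 ÷ 12 = $911.89
Required cushion = 2 × $911.89 = $1,823.78
Excess over cushion: $2,056.14 − $1,823.78 = $232.36

$232.36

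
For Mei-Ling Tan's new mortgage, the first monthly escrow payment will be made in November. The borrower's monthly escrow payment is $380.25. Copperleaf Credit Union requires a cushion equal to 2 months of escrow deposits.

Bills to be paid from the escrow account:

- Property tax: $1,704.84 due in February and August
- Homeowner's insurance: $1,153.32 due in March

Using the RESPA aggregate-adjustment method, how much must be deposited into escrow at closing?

Cushion = 2 × $380.25 = $760.50
Trial balance (start $0, +$380.25 each month, − disbursements):
  Nov: +$380.25 → $380.25
  Dec: +$380.25 → $760.50
  Jan: +$380.25 → $1,140.75
  Feb: +$380.25 − $1,704.84 → -$183.84
  Mar: +$380.25 − $1,153.32 → -$956.91
  Apr: +$380.25 → -$576.66
  May: +$380.25 → -$196.41
  Jun: +$380.25 → $183.84
  Jul: +$380.25 → $564.09
  Aug: +$380.25 − $1,704.84 → -$760.50
  Sep: +$380.25 → -$380.25
  Oct: +$380.25 → $0.00
Lowest trial balance = -$956.91 (Mar)
Initial deposit = cushion − low point = $760.50 − (-$956.91) = $1,717.41

$1,717.41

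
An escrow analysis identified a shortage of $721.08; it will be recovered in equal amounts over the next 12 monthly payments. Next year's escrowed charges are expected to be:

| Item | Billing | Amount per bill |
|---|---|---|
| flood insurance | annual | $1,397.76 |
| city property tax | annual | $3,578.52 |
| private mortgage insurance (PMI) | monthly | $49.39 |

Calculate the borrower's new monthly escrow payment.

Flood insurance: $1,397.76 per year
City property tax: $3,578.52 per year
Private mortgage insurance (PMI): $49.39 × 12 = $592.68 per year
Annual escrow total = $1,397.76 + $3,578.52 + $592.68 = $5,568.96
Monthly escrow = $5,568.96 / 12 = $464.08
Shortage spread = $721.08 / 12 = $60.09/mo
New monthly escrow = $464.08 + $60.09 = $524.17

$524.17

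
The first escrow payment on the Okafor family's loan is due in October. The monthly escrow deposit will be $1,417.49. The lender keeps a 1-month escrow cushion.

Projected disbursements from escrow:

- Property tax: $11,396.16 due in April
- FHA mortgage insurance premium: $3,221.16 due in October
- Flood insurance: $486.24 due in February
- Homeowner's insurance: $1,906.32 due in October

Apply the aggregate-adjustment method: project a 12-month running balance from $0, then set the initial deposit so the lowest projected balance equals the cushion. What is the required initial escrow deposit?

$8,504.94

Cushion = 1 × $1,417.49 = $1,417.49
Trial balance (start $0, +$1,417.49 each month, − disbursements):
  Oct: +$1,417.49 − $5,127.48 → -$3,709.99
  Nov: +$1,417.49 → -$2,292.50
  Dec: +$1,417.49 → -$875.01
  Jan: +$1,417.49 → $542.48
  Feb: +$1,417.49 − $486.24 → $1,473.73
  Mar: +$1,417.49 → $2,891.22
  Apr: +$1,417.49 − $11,396.16 → -$7,087.45
  May: +$1,417.49 → -$5,669.96
  Jun: +$1,417.49 → -$4,252.47
  Jul: +$1,417.49 → -$2,834.98
  Aug: +$1,417.49 → -$1,417.49
  Sep: +$1,417.49 → $0.00
Lowest trial balance = -$7,087.45 (Apr)
Initial deposit = cushion − low point = $1,417.49 − (-$7,087.45) = $8,504.94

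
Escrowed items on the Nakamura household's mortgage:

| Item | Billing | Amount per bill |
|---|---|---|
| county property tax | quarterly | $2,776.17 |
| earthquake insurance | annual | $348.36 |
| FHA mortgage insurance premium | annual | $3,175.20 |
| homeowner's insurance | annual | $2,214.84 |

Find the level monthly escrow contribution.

$1,403.59

County property tax — $2,776.17 × 4 = $11,104.68 per year
Earthquake insurance — $348.36 per year
FHA mortgage insurance premium — $3,175.20 per year
Homeowner's insurance — $2,214.84 per year
Yearly total = $16,843.08
Per month = $16,843.08 ÷ 12 = $1,403.59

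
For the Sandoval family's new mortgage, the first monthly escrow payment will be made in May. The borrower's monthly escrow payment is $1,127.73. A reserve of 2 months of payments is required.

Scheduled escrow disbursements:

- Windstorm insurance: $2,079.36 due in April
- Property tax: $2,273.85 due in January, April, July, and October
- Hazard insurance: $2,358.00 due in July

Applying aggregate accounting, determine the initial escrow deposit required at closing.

Cushion = 2 × $1,127.73 = $2,255.46
Trial balance (start $0, +$1,127.73 each month, − disbursements):
  May: +$1,127.73 → $1,127.73
  Jun: +$1,127.73 → $2,255.46
  Jul: +$1,127.73 − $4,631.85 → -$1,248.66
  Aug: +$1,127.73 → -$120.93
  Sep: +$1,127.73 → $1,006.80
  Oct: +$1,127.73 − $2,273.85 → -$139.32
  Nov: +$1,127.73 → $988.41
  Dec: +$1,127.73 → $2,116.14
  Jan: +$1,127.73 − $2,273.85 → $970.02
  Feb: +$1,127.73 → $2,097.75
  Mar: +$1,127.73 → $3,225.48
  Apr: +$1,127.73 − $4,353.21 → $0.00
Lowest trial balance = -$1,248.66 (Jul)
Initial deposit = cushion − low point = $2,255.46 − (-$1,248.66) = $3,504.12

$3,504.12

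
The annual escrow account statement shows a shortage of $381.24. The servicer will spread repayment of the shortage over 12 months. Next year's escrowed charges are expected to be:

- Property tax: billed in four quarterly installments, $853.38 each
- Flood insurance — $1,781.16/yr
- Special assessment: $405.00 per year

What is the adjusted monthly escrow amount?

Property tax — $853.38 × 4 = $3,413.52 annually
Flood insurance — $1,781.16 annually
Special assessment — $405.00 annually
Combined annual = $3,413.52 + $1,781.16 + $405.00 = $5,599.68
Monthly escrow = $5,599.68 ÷ 12 = $466.64
Shortage per month = $381.24 ÷ 12 = $31.77
Adjusted monthly = $466.64 + $31.77 = $498.41

$498.41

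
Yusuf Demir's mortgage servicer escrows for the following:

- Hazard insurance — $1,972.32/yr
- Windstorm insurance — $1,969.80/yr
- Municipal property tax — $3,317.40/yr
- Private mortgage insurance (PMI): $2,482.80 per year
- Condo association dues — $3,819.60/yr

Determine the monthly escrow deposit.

$1,130.16

Hazard insurance — $1,972.32/yr
Windstorm insurance — $1,969.80/yr
Municipal property tax — $3,317.40/yr
Private mortgage insurance (PMI) — $2,482.80/yr
Condo association dues — $3,819.60/yr
Total per year = $13,561.92
Base monthly escrow = $13,561.92 / 12 = $1,130.16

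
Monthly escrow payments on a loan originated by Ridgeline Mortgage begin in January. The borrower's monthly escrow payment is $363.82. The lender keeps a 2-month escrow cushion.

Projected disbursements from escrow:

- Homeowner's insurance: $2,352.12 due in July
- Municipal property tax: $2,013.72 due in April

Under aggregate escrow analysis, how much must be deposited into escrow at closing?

Cushion = 2 × $363.82 = $727.64
Trial balance (start $0, +$363.82 each month, − disbursements):
  Jan: +$363.82 → $363.82
  Feb: +$363.82 → $727.64
  Mar: +$363.82 → $1,091.46
  Apr: +$363.82 − $2,013.72 → -$558.44
  May: +$363.82 → -$194.62
  Jun: +$363.82 → $169.20
  Jul: +$363.82 − $2,352.12 → -$1,819.10
  Aug: +$363.82 → -$1,455.28
  Sep: +$363.82 → -$1,091.46
  Oct: +$363.82 → -$727.64
  Nov: +$363.82 → -$363.82
  Dec: +$363.82 → $0.00
Lowest trial balance = -$1,819.10 (Jul)
Initial deposit = cushion − low point = $727.64 − (-$1,819.10) = $2,546.74

$2,546.74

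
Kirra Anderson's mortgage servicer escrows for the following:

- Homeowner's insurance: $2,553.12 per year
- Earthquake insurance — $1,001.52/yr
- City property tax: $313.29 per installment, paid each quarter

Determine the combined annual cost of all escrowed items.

$4,807.80

Homeowner's insurance — $2,553.12
Earthquake insurance — $1,001.52
City property tax — $313.29 × 4 = $1,253.16
Yearly total = $4,807.80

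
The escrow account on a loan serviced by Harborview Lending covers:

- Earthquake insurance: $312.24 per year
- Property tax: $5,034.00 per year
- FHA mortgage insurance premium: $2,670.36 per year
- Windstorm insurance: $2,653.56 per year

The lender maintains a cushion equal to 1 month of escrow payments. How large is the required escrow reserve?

$889.18

Earthquake insurance = $312.24/yr
Property tax = $5,034.00/yr
FHA mortgage insurance premium = $2,670.36/yr
Windstorm insurance = $2,653.56/yr
Annual escrow total = $10,670.16
Per month = $10,670.16 / 12 = $889.18
Reserve = 1 × $889.18 = $889.18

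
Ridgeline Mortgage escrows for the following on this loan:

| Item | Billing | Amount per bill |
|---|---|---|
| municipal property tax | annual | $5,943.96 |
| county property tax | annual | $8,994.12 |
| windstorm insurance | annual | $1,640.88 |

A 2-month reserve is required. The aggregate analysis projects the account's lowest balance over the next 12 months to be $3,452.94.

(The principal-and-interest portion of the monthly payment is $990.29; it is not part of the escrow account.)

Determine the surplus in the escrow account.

Municipal property tax — $5,943.96
County property tax — $8,994.12
Windstorm insurance — $1,640.88
Total per year = $5,943.96 + $8,994.12 + $1,640.88 = $16,578.96
Per month = $16,578.96 ÷ 12 = $1,381.58
Required cushion = 2 × $1,381.58 = $2,763.16
Excess over cushion: $3,452.94 − $2,763.16 = $689.78

$689.78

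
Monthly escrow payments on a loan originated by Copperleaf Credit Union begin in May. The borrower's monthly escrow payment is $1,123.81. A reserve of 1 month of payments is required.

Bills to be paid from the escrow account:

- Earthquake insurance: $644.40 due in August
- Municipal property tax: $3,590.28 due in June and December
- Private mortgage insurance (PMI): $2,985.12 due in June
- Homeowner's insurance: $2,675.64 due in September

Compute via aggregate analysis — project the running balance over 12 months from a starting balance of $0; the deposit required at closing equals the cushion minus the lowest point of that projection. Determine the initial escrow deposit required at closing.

$5,619.05

Cushion = 1 × $1,123.81 = $1,123.81
Trial balance (start $0, +$1,123.81 each month, − disbursements):
  May: +$1,123.81 → $1,123.81
  Jun: +$1,123.81 − $6,575.40 → -$4,327.78
  Jul: +$1,123.81 → -$3,203.97
  Aug: +$1,123.81 − $644.40 → -$2,724.56
  Sep: +$1,123.81 − $2,675.64 → -$4,276.39
  Oct: +$1,123.81 → -$3,152.58
  Nov: +$1,123.81 → -$2,028.77
  Dec: +$1,123.81 − $3,590.28 → -$4,495.24
  Jan: +$1,123.81 → -$3,371.43
  Feb: +$1,123.81 → -$2,247.62
  Mar: +$1,123.81 → -$1,123.81
  Apr: +$1,123.81 → $0.00
Lowest trial balance = -$4,495.24 (Dec)
Initial deposit = cushion − low point = $1,123.81 − (-$4,495.24) = $5,619.05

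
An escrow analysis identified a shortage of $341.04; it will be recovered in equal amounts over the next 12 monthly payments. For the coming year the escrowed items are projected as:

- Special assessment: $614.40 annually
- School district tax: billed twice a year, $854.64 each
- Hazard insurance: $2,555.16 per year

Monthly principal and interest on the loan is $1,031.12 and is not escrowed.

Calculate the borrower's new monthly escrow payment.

$434.99

Special assessment: $614.40/yr
School district tax: $854.64 × 2 = $1,709.28/yr
Hazard insurance: $2,555.16/yr
Yearly total = $4,878.84
Monthly = $4,878.84 ÷ 12 = $406.57
Shortage spread = $341.04 / 12 = $28.42/mo
New monthly escrow = $406.57 + $28.42 = $434.99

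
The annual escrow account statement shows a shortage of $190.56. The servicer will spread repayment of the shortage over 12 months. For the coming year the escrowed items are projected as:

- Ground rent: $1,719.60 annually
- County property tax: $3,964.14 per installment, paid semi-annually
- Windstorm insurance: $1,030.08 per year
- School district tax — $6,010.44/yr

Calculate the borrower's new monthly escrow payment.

Ground rent = $1,719.60/yr
County property tax = $3,964.14 × 2 = $7,928.28/yr
Windstorm insurance = $1,030.08/yr
School district tax = $6,010.44/yr
Annual escrow total = $1,719.60 + $7,928.28 + $1,030.08 + $6,010.44 = $16,688.40
Per month = $16,688.40 / 12 = $1,390.70
Monthly shortage recovery: $190.56 / 12 = $15.88
Adjusted monthly = $1,390.70 + $15.88 = $1,406.58

$1,406.58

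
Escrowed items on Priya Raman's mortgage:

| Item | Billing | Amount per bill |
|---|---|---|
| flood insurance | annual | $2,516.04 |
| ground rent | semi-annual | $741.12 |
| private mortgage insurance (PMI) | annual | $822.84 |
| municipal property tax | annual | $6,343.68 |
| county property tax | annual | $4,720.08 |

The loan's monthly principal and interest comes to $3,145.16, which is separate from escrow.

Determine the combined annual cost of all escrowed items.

Flood insurance = $2,516.04
Ground rent = $741.12 × 2 = $1,482.24
Private mortgage insurance (PMI) = $822.84
Municipal property tax = $6,343.68
County property tax = $4,720.08
Yearly total = $15,884.88

$15,884.88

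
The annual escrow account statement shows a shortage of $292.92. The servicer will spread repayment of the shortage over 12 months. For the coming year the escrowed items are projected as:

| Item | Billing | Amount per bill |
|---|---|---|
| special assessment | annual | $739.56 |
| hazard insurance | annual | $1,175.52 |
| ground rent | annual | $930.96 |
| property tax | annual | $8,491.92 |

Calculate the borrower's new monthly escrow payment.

Special assessment — $739.56 per year
Hazard insurance — $1,175.52 per year
Ground rent — $930.96 per year
Property tax — $8,491.92 per year
Annual escrow total = $739.56 + $1,175.52 + $930.96 + $8,491.92 = $11,337.96
Monthly escrow = $11,337.96 / 12 = $944.83
Shortage per month = $292.92 / 12 = $24.41
Adjusted monthly = $944.83 + $24.41 = $969.24

$969.24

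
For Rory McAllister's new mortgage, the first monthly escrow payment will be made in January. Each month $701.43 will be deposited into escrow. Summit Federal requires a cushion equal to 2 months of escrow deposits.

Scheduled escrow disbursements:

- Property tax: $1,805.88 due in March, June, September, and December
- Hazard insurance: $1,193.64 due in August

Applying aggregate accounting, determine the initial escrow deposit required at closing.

$1,701.27

Cushion = 2 × $701.43 = $1,402.86
Trial balance (start $0, +$701.43 each month, − disbursements):
  Jan: +$701.43 → $701.43
  Feb: +$701.43 → $1,402.86
  Mar: +$701.43 − $1,805.88 → $298.41
  Apr: +$701.43 → $999.84
  May: +$701.43 → $1,701.27
  Jun: +$701.43 − $1,805.88 → $596.82
  Jul: +$701.43 → $1,298.25
  Aug: +$701.43 − $1,193.64 → $806.04
  Sep: +$701.43 − $1,805.88 → -$298.41
  Oct: +$701.43 → $403.02
  Nov: +$701.43 → $1,104.45
  Dec: +$701.43 − $1,805.88 → $0.00
Lowest trial balance = -$298.41 (Sep)
Initial deposit = cushion − low point = $1,402.86 − (-$298.41) = $1,701.27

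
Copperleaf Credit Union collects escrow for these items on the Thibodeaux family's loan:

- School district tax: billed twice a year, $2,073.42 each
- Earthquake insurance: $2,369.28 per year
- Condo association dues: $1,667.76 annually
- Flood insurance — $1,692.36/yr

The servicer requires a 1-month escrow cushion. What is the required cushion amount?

School district tax — $2,073.42 × 2 = $4,146.84 annually
Earthquake insurance — $2,369.28 annually
Condo association dues — $1,667.76 annually
Flood insurance — $1,692.36 annually
Combined annual = $4,146.84 + $2,369.28 + $1,667.76 + $1,692.36 = $9,876.24
Monthly = $9,876.24 / 12 = $823.02
Cushion = 1 × $823.02 = $823.02

$823.02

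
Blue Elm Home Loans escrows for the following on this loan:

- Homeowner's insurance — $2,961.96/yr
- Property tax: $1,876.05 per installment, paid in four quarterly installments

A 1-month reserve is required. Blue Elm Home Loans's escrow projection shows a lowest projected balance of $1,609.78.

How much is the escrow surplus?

Homeowner's insurance: $2,961.96 annually
Property tax: $1,876.05 × 4 = $7,504.20 annually
Yearly total = $10,466.16
Monthly escrow = $10,466.16 / 12 = $872.18
Required cushion = 1 × $872.18 = $872.18
Surplus = $1,609.78 − $872.18 = $737.60

$737.60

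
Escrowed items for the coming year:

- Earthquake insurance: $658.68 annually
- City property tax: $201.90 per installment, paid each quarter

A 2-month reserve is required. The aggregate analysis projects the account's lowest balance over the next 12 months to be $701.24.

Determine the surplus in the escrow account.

Earthquake insurance — $658.68 annually
City property tax — $201.90 × 4 = $807.60 annually
Annual escrow total = $658.68 + $807.60 = $1,466.28
Per month = $1,466.28 / 12 = $122.19
Required cushion = 2 × $122.19 = $244.38
Excess over cushion: $701.24 − $244.38 = $456.86

$456.86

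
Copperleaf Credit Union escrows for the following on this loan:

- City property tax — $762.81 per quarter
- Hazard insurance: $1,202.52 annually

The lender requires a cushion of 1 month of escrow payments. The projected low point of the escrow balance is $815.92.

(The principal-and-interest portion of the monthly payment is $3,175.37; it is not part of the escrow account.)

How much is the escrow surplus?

$461.44

City property tax: $762.81 × 4 = $3,051.24/yr
Hazard insurance: $1,202.52/yr
Yearly total = $4,253.76
Monthly = $4,253.76 / 12 = $354.48
Required cushion = 1 × $354.48 = $354.48
Excess over cushion: $815.92 − $354.48 = $461.44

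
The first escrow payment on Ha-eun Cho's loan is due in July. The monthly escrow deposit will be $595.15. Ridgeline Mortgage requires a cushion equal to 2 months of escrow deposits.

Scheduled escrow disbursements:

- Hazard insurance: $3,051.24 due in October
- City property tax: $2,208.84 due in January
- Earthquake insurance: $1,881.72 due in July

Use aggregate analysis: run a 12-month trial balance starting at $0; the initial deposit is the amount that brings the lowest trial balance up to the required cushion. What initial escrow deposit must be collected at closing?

$4,166.05

Cushion = 2 × $595.15 = $1,190.30
Trial balance (start $0, +$595.15 each month, − disbursements):
  Jul: +$595.15 − $1,881.72 → -$1,286.57
  Aug: +$595.15 → -$691.42
  Sep: +$595.15 → -$96.27
  Oct: +$595.15 − $3,051.24 → -$2,552.36
  Nov: +$595.15 → -$1,957.21
  Dec: +$595.15 → -$1,362.06
  Jan: +$595.15 − $2,208.84 → -$2,975.75
  Feb: +$595.15 → -$2,380.60
  Mar: +$595.15 → -$1,785.45
  Apr: +$595.15 → -$1,190.30
  May: +$595.15 → -$595.15
  Jun: +$595.15 → $0.00
Lowest trial balance = -$2,975.75 (Jan)
Initial deposit = cushion − low point = $1,190.30 − (-$2,975.75) = $4,166.05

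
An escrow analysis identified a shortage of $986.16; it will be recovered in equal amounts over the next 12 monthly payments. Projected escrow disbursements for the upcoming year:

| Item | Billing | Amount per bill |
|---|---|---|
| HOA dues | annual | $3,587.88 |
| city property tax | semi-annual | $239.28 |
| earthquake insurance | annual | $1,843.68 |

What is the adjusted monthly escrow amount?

$574.69

HOA dues — $3,587.88/yr
City property tax — $239.28 × 2 = $478.56/yr
Earthquake insurance — $1,843.68/yr
Yearly total = $3,587.88 + $478.56 + $1,843.68 = $5,910.12
Per month = $5,910.12 / 12 = $492.51
Shortage per month = $986.16 ÷ 12 = $82.18
New monthly escrow = $492.51 + $82.18 = $574.69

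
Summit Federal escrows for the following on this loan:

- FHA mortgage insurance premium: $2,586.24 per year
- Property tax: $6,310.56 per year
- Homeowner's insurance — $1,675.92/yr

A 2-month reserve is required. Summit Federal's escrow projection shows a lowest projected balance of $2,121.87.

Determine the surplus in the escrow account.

FHA mortgage insurance premium: $2,586.24 per year
Property tax: $6,310.56 per year
Homeowner's insurance: $1,675.92 per year
Total annual escrow = $2,586.24 + $6,310.56 + $1,675.92 = $10,572.72
Monthly escrow = $10,572.72 ÷ 12 = $881.06
Required cushion = 2 × $881.06 = $1,762.12
Surplus = $2,121.87 − $1,762.12 = $359.75

$359.75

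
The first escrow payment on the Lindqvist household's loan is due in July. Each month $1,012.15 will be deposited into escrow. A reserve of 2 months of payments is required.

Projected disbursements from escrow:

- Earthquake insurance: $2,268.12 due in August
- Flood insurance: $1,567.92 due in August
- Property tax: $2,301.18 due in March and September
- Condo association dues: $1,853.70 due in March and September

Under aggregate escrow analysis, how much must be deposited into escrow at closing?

Cushion = 2 × $1,012.15 = $2,024.30
Trial balance (start $0, +$1,012.15 each month, − disbursements):
  Jul: +$1,012.15 → $1,012.15
  Aug: +$1,012.15 − $3,836.04 → -$1,811.74
  Sep: +$1,012.15 − $4,154.88 → -$4,954.47
  Oct: +$1,012.15 → -$3,942.32
  Nov: +$1,012.15 → -$2,930.17
  Dec: +$1,012.15 → -$1,918.02
  Jan: +$1,012.15 → -$905.87
  Feb: +$1,012.15 → $106.28
  Mar: +$1,012.15 − $4,154.88 → -$3,036.45
  Apr: +$1,012.15 → -$2,024.30
  May: +$1,012.15 → -$1,012.15
  Jun: +$1,012.15 → $0.00
Lowest trial balance = -$4,954.47 (Sep)
Initial deposit = cushion − low point = $2,024.30 − (-$4,954.47) = $6,978.77

$6,978.77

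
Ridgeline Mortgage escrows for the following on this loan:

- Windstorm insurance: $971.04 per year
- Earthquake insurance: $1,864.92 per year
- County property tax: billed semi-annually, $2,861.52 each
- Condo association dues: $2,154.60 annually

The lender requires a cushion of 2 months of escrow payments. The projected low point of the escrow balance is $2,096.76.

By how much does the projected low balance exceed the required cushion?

$311.16

Windstorm insurance — $971.04
Earthquake insurance — $1,864.92
County property tax — $2,861.52 × 2 = $5,723.04
Condo association dues — $2,154.60
Combined annual = $10,713.60
Monthly = $10,713.60 / 12 = $892.80
Required reserve = 2 × $892.80 = $1,785.60
Surplus = $2,096.76 − $1,785.60 = $311.16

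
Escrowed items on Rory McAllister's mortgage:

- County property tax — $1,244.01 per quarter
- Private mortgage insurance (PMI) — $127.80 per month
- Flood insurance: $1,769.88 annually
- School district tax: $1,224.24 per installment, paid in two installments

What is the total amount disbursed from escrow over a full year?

County property tax — $1,244.01 × 4 = $4,976.04 annually
Private mortgage insurance (PMI) — $127.80 × 12 = $1,533.60 annually
Flood insurance — $1,769.88 annually
School district tax — $1,224.24 × 2 = $2,448.48 annually
Yearly total = $4,976.04 + $1,533.60 + $1,769.88 + $2,448.48 = $10,728.00

$10,728.00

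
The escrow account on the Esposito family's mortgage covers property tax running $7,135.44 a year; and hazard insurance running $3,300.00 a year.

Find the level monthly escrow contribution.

Property tax = $7,135.44/yr
Hazard insurance = $3,300.00/yr
Yearly total = $7,135.44 + $3,300.00 = $10,435.44
Monthly escrow = $10,435.44 ÷ 12 = $869.62

$869.62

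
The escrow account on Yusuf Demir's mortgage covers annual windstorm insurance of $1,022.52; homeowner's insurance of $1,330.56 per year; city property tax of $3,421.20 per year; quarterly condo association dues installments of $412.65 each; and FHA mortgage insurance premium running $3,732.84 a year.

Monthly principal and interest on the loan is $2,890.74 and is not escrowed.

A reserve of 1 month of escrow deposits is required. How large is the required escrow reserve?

$929.81

Windstorm insurance = $1,022.52
Homeowner's insurance = $1,330.56
City property tax = $3,421.20
Condo association dues = $412.65 × 4 = $1,650.60
FHA mortgage insurance premium = $3,732.84
Total per year = $1,022.52 + $1,330.56 + $3,421.20 + $1,650.60 + $3,732.84 = $11,157.72
Base monthly escrow = $11,157.72 ÷ 12 = $929.81
Required cushion = 1 × $929.81 = $929.81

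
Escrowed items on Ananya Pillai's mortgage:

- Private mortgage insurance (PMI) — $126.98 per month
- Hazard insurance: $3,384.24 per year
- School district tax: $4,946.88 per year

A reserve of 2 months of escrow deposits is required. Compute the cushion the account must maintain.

Private mortgage insurance (PMI) — $126.98 × 12 = $1,523.76 per year
Hazard insurance — $3,384.24 per year
School district tax — $4,946.88 per year
Total annual escrow = $1,523.76 + $3,384.24 + $4,946.88 = $9,854.88
Base monthly escrow = $9,854.88 / 12 = $821.24
Cushion = 2 × $821.24 = $1,642.48

$1,642.48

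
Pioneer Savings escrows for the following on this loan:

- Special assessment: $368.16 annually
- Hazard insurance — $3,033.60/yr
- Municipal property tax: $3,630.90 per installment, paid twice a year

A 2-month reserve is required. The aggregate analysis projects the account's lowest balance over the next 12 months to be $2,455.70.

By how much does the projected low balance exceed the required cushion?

Special assessment: $368.16
Hazard insurance: $3,033.60
Municipal property tax: $3,630.90 × 2 = $7,261.80
Annual escrow total = $368.16 + $3,033.60 + $7,261.80 = $10,663.56
Base monthly escrow = $10,663.56 ÷ 12 = $888.63
Required cushion = 2 × $888.63 = $1,777.26
Excess over cushion: $2,455.70 − $1,777.26 = $678.44

$678.44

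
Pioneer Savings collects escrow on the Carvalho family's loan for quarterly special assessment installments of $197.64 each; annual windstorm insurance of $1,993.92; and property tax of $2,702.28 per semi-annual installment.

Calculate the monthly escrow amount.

Special assessment — $197.64 × 4 = $790.56/yr
Windstorm insurance — $1,993.92/yr
Property tax — $2,702.28 × 2 = $5,404.56/yr
Combined annual = $8,189.04
Per month = $8,189.04 / 12 = $682.42

$682.42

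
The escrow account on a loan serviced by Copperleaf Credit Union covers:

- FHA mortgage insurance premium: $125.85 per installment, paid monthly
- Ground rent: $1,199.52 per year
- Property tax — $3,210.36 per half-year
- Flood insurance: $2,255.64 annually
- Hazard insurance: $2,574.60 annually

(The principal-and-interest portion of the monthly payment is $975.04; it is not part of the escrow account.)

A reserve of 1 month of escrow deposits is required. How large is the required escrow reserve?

FHA mortgage insurance premium: $125.85 × 12 = $1,510.20/yr
Ground rent: $1,199.52/yr
Property tax: $3,210.36 × 2 = $6,420.72/yr
Flood insurance: $2,255.64/yr
Hazard insurance: $2,574.60/yr
Combined annual = $13,960.68
Monthly = $13,960.68 ÷ 12 = $1,163.39
Cushion = 1 × $1,163.39 = $1,163.39

$1,163.39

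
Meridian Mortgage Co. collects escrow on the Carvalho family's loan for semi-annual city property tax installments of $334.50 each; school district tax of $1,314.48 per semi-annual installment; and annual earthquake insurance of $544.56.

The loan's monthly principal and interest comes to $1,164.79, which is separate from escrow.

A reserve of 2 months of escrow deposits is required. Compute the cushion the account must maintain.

City property tax: $334.50 × 2 = $669.00 annually
School district tax: $1,314.48 × 2 = $2,628.96 annually
Earthquake insurance: $544.56 annually
Total annual escrow = $3,842.52
Base monthly escrow = $3,842.52 / 12 = $320.21
Cushion = 2 × $320.21 = $640.42

$640.42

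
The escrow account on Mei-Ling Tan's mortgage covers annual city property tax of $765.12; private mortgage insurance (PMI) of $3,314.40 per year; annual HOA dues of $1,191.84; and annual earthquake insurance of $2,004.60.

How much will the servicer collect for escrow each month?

$606.33

City property tax — $765.12 per year
Private mortgage insurance (PMI) — $3,314.40 per year
HOA dues — $1,191.84 per year
Earthquake insurance — $2,004.60 per year
Yearly total = $7,275.96
Per month = $7,275.96 ÷ 12 = $606.33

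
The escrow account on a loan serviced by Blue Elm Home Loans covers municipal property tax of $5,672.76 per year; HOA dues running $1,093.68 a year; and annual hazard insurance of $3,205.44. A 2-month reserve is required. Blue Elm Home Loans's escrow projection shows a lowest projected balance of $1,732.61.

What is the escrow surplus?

Municipal property tax — $5,672.76
HOA dues — $1,093.68
Hazard insurance — $3,205.44
Combined annual = $9,971.88
Monthly = $9,971.88 / 12 = $830.99
Required cushion = 2 × $830.99 = $1,661.98
Excess over cushion: $1,732.61 − $1,661.98 = $70.63

$70.63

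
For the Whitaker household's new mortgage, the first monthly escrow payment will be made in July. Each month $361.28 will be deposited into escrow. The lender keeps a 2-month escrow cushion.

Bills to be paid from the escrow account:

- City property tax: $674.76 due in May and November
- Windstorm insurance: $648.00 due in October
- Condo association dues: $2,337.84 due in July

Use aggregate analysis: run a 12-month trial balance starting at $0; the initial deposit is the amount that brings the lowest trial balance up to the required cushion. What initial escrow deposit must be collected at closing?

$2,699.12

Cushion = 2 × $361.28 = $722.56
Trial balance (start $0, +$361.28 each month, − disbursements):
  Jul: +$361.28 − $2,337.84 → -$1,976.56
  Aug: +$361.28 → -$1,615.28
  Sep: +$361.28 → -$1,254.00
  Oct: +$361.28 − $648.00 → -$1,540.72
  Nov: +$361.28 − $674.76 → -$1,854.20
  Dec: +$361.28 → -$1,492.92
  Jan: +$361.28 → -$1,131.64
  Feb: +$361.28 → -$770.36
  Mar: +$361.28 → -$409.08
  Apr: +$361.28 → -$47.80
  May: +$361.28 − $674.76 → -$361.28
  Jun: +$361.28 → $0.00
Lowest trial balance = -$1,976.56 (Jul)
Initial deposit = cushion − low point = $722.56 − (-$1,976.56) = $2,699.12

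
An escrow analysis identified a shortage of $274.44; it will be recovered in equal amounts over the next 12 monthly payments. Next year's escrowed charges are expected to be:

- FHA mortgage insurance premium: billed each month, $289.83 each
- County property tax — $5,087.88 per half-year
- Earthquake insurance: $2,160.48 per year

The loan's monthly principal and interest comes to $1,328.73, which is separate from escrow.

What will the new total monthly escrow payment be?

FHA mortgage insurance premium = $289.83 × 12 = $3,477.96/yr
County property tax = $5,087.88 × 2 = $10,175.76/yr
Earthquake insurance = $2,160.48/yr
Yearly total = $3,477.96 + $10,175.76 + $2,160.48 = $15,814.20
Per month = $15,814.20 / 12 = $1,317.85
Shortage spread = $274.44 ÷ 12 = $22.87/mo
Adjusted monthly = $1,317.85 + $22.87 = $1,340.72

$1,340.72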